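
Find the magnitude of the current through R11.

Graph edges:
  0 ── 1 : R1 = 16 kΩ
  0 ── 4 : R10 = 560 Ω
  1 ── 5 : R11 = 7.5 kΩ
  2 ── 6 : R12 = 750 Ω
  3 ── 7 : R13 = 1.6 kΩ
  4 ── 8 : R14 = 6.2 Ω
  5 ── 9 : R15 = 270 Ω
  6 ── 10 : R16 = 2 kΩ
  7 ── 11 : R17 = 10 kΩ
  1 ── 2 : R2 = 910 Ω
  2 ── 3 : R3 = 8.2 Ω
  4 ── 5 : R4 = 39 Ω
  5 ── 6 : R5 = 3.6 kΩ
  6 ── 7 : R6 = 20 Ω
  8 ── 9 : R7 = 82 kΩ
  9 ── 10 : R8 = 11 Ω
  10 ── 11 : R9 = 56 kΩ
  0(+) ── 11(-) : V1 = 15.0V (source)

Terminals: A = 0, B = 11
Nodal analysis, taking node 11 as the 0 V reference.
Source V1 fixes V_0 = 15 V.
KCL at each unknown node (sum of currents leaving = 0; resistances in Ω):
  Node 1: (V_1 - 15)/16000 + (V_1 - V_2)/910 + (V_1 - V_5)/7500 = 0
  Node 2: (V_2 - V_1)/910 + (V_2 - V_3)/8.2 + (V_2 - V_6)/750 = 0
  Node 3: (V_3 - V_2)/8.2 + (V_3 - V_7)/1600 = 0
  Node 4: (V_4 - V_5)/39 + (V_4 - 15)/560 + (V_4 - V_8)/6.2 = 0
  Node 5: (V_5 - V_4)/39 + (V_5 - V_6)/3600 + (V_5 - V_1)/7500 + (V_5 - V_9)/270 = 0
  Node 6: (V_6 - V_5)/3600 + (V_6 - V_7)/20 + (V_6 - V_2)/750 + (V_6 - V_10)/2000 = 0
  Node 7: (V_7 - V_6)/20 + (V_7 - V_3)/1600 + (V_7 - 0)/10000 = 0
  Node 8: (V_8 - V_9)/82000 + (V_8 - V_4)/6.2 = 0
  Node 9: (V_9 - V_8)/82000 + (V_9 - V_10)/11 + (V_9 - V_5)/270 = 0
  Node 10: (V_10 - V_9)/11 + (V_10 - 0)/56000 + (V_10 - V_6)/2000 = 0
Collecting terms (coefficients in siemens):
  0.001295·V_1 - 0.001099·V_2 - 0.0001333·V_5 = 0.0009375
  0.1244·V_2 - 0.001099·V_1 - 0.122·V_3 - 0.001333·V_6 = 0
  0.1226·V_3 - 0.122·V_2 - 0.000625·V_7 = 0
  0.1887·V_4 - 0.02564·V_5 - 0.1613·V_8 = 0.02679
  0.02976·V_5 - 0.0001333·V_1 - 0.02564·V_4 - 0.0002778·V_6 - 0.003704·V_9 = 0
  0.05211·V_6 - 0.001333·V_2 - 0.0002778·V_5 - 0.05·V_7 - 0.0005·V_10 = 0
  0.05073·V_7 - 0.000625·V_3 - 0.05·V_6 = 0
  0.1613·V_8 - 0.1613·V_4 - 0.0000122·V_9 = 0
  0.09462·V_9 - 0.003704·V_5 - 0.0000122·V_8 - 0.09091·V_10 = 0
  0.09143·V_10 - 0.0005·V_6 - 0.09091·V_9 = 0
Solving these 10 simultaneous equations (Gaussian elimination) gives:
  V_1 = 13.08 V, V_2 = 12.84 V, V_3 = 12.84 V, V_4 = 14.22 V
  V_5 = 14.16 V, V_6 = 12.72 V, V_7 = 12.69 V, V_8 = 14.22 V
  V_9 = 13.93 V, V_10 = 13.92 V
I_R11 = (V_1 - V_5)/R11 = (13.08 - 14.16)/7500 = -0.0001439 A
|I_R11| = 0.0001439 A

Final answer: |I_R11| = 0.0001439 A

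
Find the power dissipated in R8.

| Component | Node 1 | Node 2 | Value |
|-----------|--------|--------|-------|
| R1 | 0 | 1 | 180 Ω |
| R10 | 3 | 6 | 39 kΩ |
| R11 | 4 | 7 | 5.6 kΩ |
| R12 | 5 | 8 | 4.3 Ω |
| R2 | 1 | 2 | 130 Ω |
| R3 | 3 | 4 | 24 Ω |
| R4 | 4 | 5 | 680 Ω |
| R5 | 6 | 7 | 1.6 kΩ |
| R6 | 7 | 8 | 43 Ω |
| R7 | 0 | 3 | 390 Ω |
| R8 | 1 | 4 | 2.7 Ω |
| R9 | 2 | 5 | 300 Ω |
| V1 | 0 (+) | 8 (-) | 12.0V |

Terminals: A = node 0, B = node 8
Nodal analysis, taking node 8 as the 0 V reference.
Source V1 fixes V_0 = 12 V.
KCL at each unknown node (sum of currents leaving = 0; resistances in Ω):
  Node 1: (V_1 - 12)/180 + (V_1 - V_2)/130 + (V_1 - V_4)/2.7 = 0
  Node 2: (V_2 - V_1)/130 + (V_2 - V_5)/300 = 0
  Node 3: (V_3 - V_4)/24 + (V_3 - 12)/390 + (V_3 - V_6)/39000 = 0
  Node 4: (V_4 - V_3)/24 + (V_4 - V_5)/680 + (V_4 - V_1)/2.7 + (V_4 - V_7)/5600 = 0
  Node 5: (V_5 - V_4)/680 + (V_5 - V_2)/300 + (V_5 - 0)/4.3 = 0
  Node 6: (V_6 - V_7)/1600 + (V_6 - V_3)/39000 = 0
  Node 7: (V_7 - V_6)/1600 + (V_7 - 0)/43 + (V_7 - V_4)/5600 = 0
Collecting terms (coefficients in siemens):
  0.3836·V_1 - 0.007692·V_2 - 0.3704·V_4 = 0.06667
  0.01103·V_2 - 0.007692·V_1 - 0.003333·V_5 = 0
  0.04426·V_3 - 0.04167·V_4 - 0.00002564·V_6 = 0.03077
  0.4137·V_4 - 0.3704·V_1 - 0.04167·V_3 - 0.001471·V_5 - 0.0001786·V_7 = 0
  0.2374·V_5 - 0.003333·V_2 - 0.001471·V_4 = 0
  0.0006506·V_6 - 0.00002564·V_3 - 0.000625·V_7 = 0
  0.02406·V_7 - 0.0001786·V_4 - 0.000625·V_6 = 0
Solving these 7 simultaneous equations (Gaussian elimination) gives:
  V_1 = 8.037 V, V_2 = 5.646 V, V_3 = 8.253 V, V_4 = 8.027 V
  V_5 = 0.129 V, V_6 = 0.3922 V, V_7 = 0.06977 V
I_R8 = (V_1 - V_4)/R8 = (8.037 - 8.027)/2.7 = 0.003628 A
P_R8 = I_R8² × R8 = (0.003628)² × 2.7 = 0.00003555 W

Final answer: 3.555e-05 W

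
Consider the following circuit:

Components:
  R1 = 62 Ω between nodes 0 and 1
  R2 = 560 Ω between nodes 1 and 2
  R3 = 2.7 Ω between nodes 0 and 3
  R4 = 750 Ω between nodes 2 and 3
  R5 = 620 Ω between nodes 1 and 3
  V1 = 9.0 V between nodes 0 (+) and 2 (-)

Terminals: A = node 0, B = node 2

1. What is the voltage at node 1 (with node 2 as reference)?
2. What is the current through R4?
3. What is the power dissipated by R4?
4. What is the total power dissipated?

Nodal analysis, taking node 2 as the 0 V reference.
Source V1 fixes V_0 = 9 V.
KCL at each unknown node (sum of currents leaving = 0; resistances in Ω):
  Node 1: (V_1 - 9)/62 + (V_1 - 0)/560 + (V_1 - V_3)/620 = 0
  Node 3: (V_3 - 9)/2.7 + (V_3 - 0)/750 + (V_3 - V_1)/620 = 0
Collecting terms (coefficients in siemens):
  0.01953·V_1 - 0.001613·V_3 = 0.1452
  0.3733·V_3 - 0.001613·V_1 = 3.333
Determinant D = (0.01953)(0.3733) - (-0.001613)(-0.001613) = 0.007287
V_1 = [(0.1452)(0.3733) - (-0.001613)(3.333)]/D = 8.174 V
V_3 = [(0.01953)(3.333) - (0.1452)(-0.001613)]/D = 8.964 V
Part 1:
  Read off the nodal solution: V_1 = 8.174 V
Part 2:
  I_R4 = (V_2 - V_3)/R4 = (0 - 8.964)/750 = -0.01195 A
  Magnitude: I_R4 = 0.01195 A
Part 3:
  I_R4 = (V_2 - V_3)/R4 = (0 - 8.964)/750 = -0.01195 A
  P_R4 = I_R4² × R4 = (-0.01195)² × 750 = 0.1071 W
Part 4:
  Power in each resistor, P = (ΔV)²/R:
    P_R1 = (9 - 8.174)²/62 = 0.011 W
    P_R2 = (8.174 - 0)²/560 = 0.1193 W
    P_R3 = (9 - 8.964)²/2.7 = 0.0004724 W
    P_R4 = (0 - 8.964)²/750 = 0.1071 W
    P_R5 = (8.174 - 8.964)²/620 = 0.001007 W
  P_total = P_R1 + P_R2 + P_R3 + P_R4 + P_R5 = 0.2389 W

Final answers:
1. V_1 = 8.174 V
2. I_R4 = 0.01195 A
3. P_R4 = 0.1071 W
4. P_total = 0.2389 W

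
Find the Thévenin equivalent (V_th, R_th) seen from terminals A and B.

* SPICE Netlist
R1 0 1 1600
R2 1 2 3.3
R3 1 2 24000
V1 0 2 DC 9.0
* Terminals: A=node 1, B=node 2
Step 1 — V_th is the open-circuit voltage V_A - V_B (nothing connected across the terminals).
Nodal analysis, taking node 2 as the 0 V reference.
Source V1 fixes V_0 = 9 V.
KCL at each unknown node (sum of currents leaving = 0; resistances in Ω):
  Node 1: (V_1 - 9)/1600 + (V_1 - 0)/3.3 + (V_1 - 0)/24000 = 0
Collecting terms: 0.3037 × V_1 = 0.005625  =>  V_1 = 0.01852 V
V_th = V_1 - V_2 = 0.01852 - 0 = 0.01852 V
Step 2 — R_th: zero the source — replace V1 by a short circuit (node 2 merges into node 0) — and find the resistance seen between A (node 1) and B (node 0).
Reduce the network between node 1 (A) and node 0 (B) by series/parallel combination:
  Rp1 = R1 ‖ R2 ‖ R3 (parallel, all between nodes 0 and 1) = 1/(1/1600 + 1/3.3 + 1/24000) = 3.293 Ω
R_th = 3.293 Ω

Final answer: V_th = 0.01852 V, R_th = 3.293 Ω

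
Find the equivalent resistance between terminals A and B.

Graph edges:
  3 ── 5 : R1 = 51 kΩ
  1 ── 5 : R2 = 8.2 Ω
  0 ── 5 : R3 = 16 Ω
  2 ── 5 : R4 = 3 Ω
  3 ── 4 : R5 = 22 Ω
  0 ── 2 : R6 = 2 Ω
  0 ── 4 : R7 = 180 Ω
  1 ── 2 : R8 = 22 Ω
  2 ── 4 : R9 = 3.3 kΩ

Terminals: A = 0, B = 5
The network is not a plain series/parallel combination. Inject a 1 A test current into terminal A (node 0) and return it from terminal B (node 5); then R_eq = V_A / (1 A).
Nodal analysis, taking node 5 as the 0 V reference.
Current source I_test pushes 1 A into node 0 and draws it out of node 5.
KCL at each unknown node (sum of currents leaving = 0; resistances in Ω):
  Node 0: (V_0 - 0)/16 + (V_0 - V_2)/2 + (V_0 - V_4)/180 - 1 = 0
  Node 1: (V_1 - 0)/8.2 + (V_1 - V_2)/22 = 0
  Node 2: (V_2 - V_0)/2 + (V_2 - V_1)/22 + (V_2 - 0)/3 + (V_2 - V_4)/3300 = 0
  Node 3: (V_3 - 0)/51000 + (V_3 - V_4)/22 = 0
  Node 4: (V_4 - V_0)/180 + (V_4 - V_2)/3300 + (V_4 - V_3)/22 = 0
Collecting terms (coefficients in siemens):
  0.5681·V_0 - 0.5·V_2 - 0.005556·V_4 = 1
  0.1674·V_1 - 0.04545·V_2 = 0
  0.8791·V_2 - 0.5·V_0 - 0.04545·V_1 - 0.000303·V_4 = 0
  0.04547·V_3 - 0.04545·V_4 = 0
  0.05131·V_4 - 0.005556·V_0 - 0.000303·V_2 - 0.04545·V_3 = 0
Solving these 5 simultaneous equations (Gaussian elimination) gives:
  V_0 = 3.649 V, V_1 = 0.5719 V, V_2 = 2.106 V, V_3 = 3.556 V
  V_4 = 3.557 V
R_eq = V_0 / 1 A = 3.649 Ω

Final answer: 3.649 Ω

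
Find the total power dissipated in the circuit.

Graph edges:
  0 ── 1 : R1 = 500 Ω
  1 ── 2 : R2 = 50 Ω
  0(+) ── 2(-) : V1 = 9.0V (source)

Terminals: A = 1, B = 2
Nodal analysis, taking node 2 as the 0 V reference.
Source V1 fixes V_0 = 9 V.
KCL at each unknown node (sum of currents leaving = 0; resistances in Ω):
  Node 1: (V_1 - 9)/500 + (V_1 - 0)/50 = 0
Collecting terms: 0.022 × V_1 = 0.018  =>  V_1 = 0.8182 V
Power in each resistor, P = (ΔV)²/R:
  P_R1 = (9 - 0.8182)²/500 = 0.1339 W
  P_R2 = (0.8182 - 0)²/50 = 0.01339 W
P_total = P_R1 + P_R2 = 0.1473 W

Final answer: 0.1473 W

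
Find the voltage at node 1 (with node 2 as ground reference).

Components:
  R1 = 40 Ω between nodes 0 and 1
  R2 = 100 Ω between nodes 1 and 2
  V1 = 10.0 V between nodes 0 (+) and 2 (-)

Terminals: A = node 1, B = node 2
Nodal analysis, taking node 2 as the 0 V reference.
Source V1 fixes V_0 = 10 V.
KCL at each unknown node (sum of currents leaving = 0; resistances in Ω):
  Node 1: (V_1 - 10)/40 + (V_1 - 0)/100 = 0
Collecting terms: 0.035 × V_1 = 0.25  =>  V_1 = 7.143 V
The requested potential is V_1 = 7.143 V.

Final answer: V_1 = 7.143 V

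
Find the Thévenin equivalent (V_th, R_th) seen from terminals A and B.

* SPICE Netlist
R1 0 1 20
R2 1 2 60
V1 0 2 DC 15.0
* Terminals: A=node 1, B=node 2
Step 1 — V_th is the open-circuit voltage V_A - V_B (nothing connected across the terminals).
Nodal analysis, taking node 2 as the 0 V reference.
Source V1 fixes V_0 = 15 V.
KCL at each unknown node (sum of currents leaving = 0; resistances in Ω):
  Node 1: (V_1 - 15)/20 + (V_1 - 0)/60 = 0
Collecting terms: 0.06667 × V_1 = 0.75  =>  V_1 = 11.25 V
V_th = V_1 - V_2 = 11.25 - 0 = 11.25 V
Step 2 — R_th: zero the source — replace V1 by a short circuit (node 2 merges into node 0) — and find the resistance seen between A (node 1) and B (node 0).
Reduce the network between node 1 (A) and node 0 (B) by series/parallel combination:
  Rp1 = R1 ‖ R2 (parallel, both between nodes 0 and 1) = 1/(1/20 + 1/60) = 15 Ω
R_th = 15 Ω

Final answer: V_th = 11.25 V, R_th = 15 Ω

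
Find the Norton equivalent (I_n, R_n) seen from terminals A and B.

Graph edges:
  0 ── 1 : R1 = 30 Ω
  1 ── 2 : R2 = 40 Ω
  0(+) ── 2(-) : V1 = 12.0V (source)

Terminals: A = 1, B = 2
Find the Thévenin equivalent first; then I_n = V_th/R_th and R_n = R_th.
Step 1 — V_th is the open-circuit voltage V_A - V_B (nothing connected across the terminals).
Nodal analysis, taking node 2 as the 0 V reference.
Source V1 fixes V_0 = 12 V.
KCL at each unknown node (sum of currents leaving = 0; resistances in Ω):
  Node 1: (V_1 - 12)/30 + (V_1 - 0)/40 = 0
Collecting terms: 0.05833 × V_1 = 0.4  =>  V_1 = 6.857 V
V_th = V_1 - V_2 = 6.857 - 0 = 6.857 V
Step 2 — R_th: zero the source — replace V1 by a short circuit (node 2 merges into node 0) — and find the resistance seen between A (node 1) and B (node 0).
Reduce the network between node 1 (A) and node 0 (B) by series/parallel combination:
  Rp1 = R1 ‖ R2 (parallel, both between nodes 0 and 1) = 1/(1/30 + 1/40) = 17.14 Ω
R_th = 17.14 Ω
I_n = V_th/R_th = 6.857/17.14 = 0.4 A, and R_n = R_th = 17.14 Ω

Final answer: I_n = 0.4 A, R_n = 17.14 Ω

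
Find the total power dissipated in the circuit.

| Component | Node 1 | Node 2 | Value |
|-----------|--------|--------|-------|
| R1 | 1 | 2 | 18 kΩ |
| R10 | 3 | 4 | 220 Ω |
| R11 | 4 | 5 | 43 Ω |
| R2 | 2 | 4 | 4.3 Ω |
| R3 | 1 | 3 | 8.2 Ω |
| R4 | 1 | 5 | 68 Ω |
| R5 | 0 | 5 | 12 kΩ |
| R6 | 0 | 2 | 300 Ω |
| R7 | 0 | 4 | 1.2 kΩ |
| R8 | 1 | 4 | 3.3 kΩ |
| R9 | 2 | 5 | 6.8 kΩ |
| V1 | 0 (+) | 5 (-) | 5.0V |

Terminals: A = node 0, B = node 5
Nodal analysis, taking node 5 as the 0 V reference.
Source V1 fixes V_0 = 5 V.
KCL at each unknown node (sum of currents leaving = 0; resistances in Ω):
  Node 1: (V_1 - V_2)/18000 + (V_1 - V_3)/8.2 + (V_1 - 0)/68 + (V_1 - V_4)/3300 = 0
  Node 2: (V_2 - V_1)/18000 + (V_2 - V_4)/4.3 + (V_2 - 5)/300 + (V_2 - 0)/6800 = 0
  Node 3: (V_3 - V_1)/8.2 + (V_3 - V_4)/220 = 0
  Node 4: (V_4 - V_2)/4.3 + (V_4 - 5)/1200 + (V_4 - V_1)/3300 + (V_4 - V_3)/220 + (V_4 - 0)/43 = 0
Collecting terms (coefficients in siemens):
  0.137·V_1 - 0.00005556·V_2 - 0.122·V_3 - 0.000303·V_4 = 0
  0.2361·V_2 - 0.00005556·V_1 - 0.2326·V_4 = 0.01667
  0.1265·V_3 - 0.122·V_1 - 0.004545·V_4 = 0
  0.2615·V_4 - 0.000303·V_1 - 0.2326·V_2 - 0.004545·V_3 = 0.004167
Solving these 4 simultaneous equations (Gaussian elimination) gives:
  V_1 = 0.1615 V, V_2 = 0.7226 V, V_3 = 0.1795 V, V_4 = 0.6618 V
Power in each resistor, P = (ΔV)²/R:
  P_R1 = (0.1615 - 0.7226)²/18000 = 0.00001749 W
  P_R2 = (0.7226 - 0.6618)²/4.3 = 0.0008574 W
  P_R3 = (0.1615 - 0.1795)²/8.2 = 0.00003942 W
  P_R4 = (0.1615 - 0)²/68 = 0.0003836 W
  P_R5 = (5 - 0)²/12000 = 0.002083 W
  P_R6 = (5 - 0.7226)²/300 = 0.06099 W
  P_R7 = (5 - 0.6618)²/1200 = 0.01568 W
  P_R8 = (0.1615 - 0.6618)²/3300 = 0.00007586 W
  P_R9 = (0.7226 - 0)²/6800 = 0.00007678 W
  P_R10 = (0.1795 - 0.6618)²/220 = 0.001058 W
  P_R11 = (0.6618 - 0)²/43 = 0.01019 W
P_total = P_R1 + P_R2 + P_R3 + P_R4 + P_R5 + P_R6 + P_R7 + P_R8 + P_R9 + P_R10 + P_R11 = 0.09145 W

Final answer: 0.09145 W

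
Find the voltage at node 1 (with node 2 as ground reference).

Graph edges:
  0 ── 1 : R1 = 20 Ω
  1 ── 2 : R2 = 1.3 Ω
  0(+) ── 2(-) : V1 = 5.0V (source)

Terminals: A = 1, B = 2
Nodal analysis, taking node 2 as the 0 V reference.
Source V1 fixes V_0 = 5 V.
KCL at each unknown node (sum of currents leaving = 0; resistances in Ω):
  Node 1: (V_1 - 5)/20 + (V_1 - 0)/1.3 = 0
Collecting terms: 0.8192 × V_1 = 0.25  =>  V_1 = 0.3052 V
The requested potential is V_1 = 0.3052 V.

Final answer: V_1 = 0.3052 V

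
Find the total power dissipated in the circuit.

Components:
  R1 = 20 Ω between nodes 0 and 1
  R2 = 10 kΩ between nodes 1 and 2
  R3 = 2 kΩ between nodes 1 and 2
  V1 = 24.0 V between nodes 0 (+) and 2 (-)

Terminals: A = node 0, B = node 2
Nodal analysis, taking node 2 as the 0 V reference.
Source V1 fixes V_0 = 24 V.
KCL at each unknown node (sum of currents leaving = 0; resistances in Ω):
  Node 1: (V_1 - 24)/20 + (V_1 - 0)/10000 + (V_1 - 0)/2000 = 0
Collecting terms: 0.0506 × V_1 = 1.2  =>  V_1 = 23.72 V
Power in each resistor, P = (ΔV)²/R:
  P_R1 = (24 - 23.72)²/20 = 0.004049 W
  P_R2 = (23.72 - 0)²/10000 = 0.05624 W
  P_R3 = (23.72 - 0)²/2000 = 0.2812 W
P_total = P_R1 + P_R2 + P_R3 = 0.3415 W

Final answer: 0.3415 W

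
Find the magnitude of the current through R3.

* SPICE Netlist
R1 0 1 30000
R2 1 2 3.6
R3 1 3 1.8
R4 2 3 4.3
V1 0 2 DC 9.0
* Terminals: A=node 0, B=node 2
Nodal analysis, taking node 2 as the 0 V reference.
Source V1 fixes V_0 = 9 V.
KCL at each unknown node (sum of currents leaving = 0; resistances in Ω):
  Node 1: (V_1 - 9)/30000 + (V_1 - 0)/3.6 + (V_1 - V_3)/1.8 = 0
  Node 3: (V_3 - V_1)/1.8 + (V_3 - 0)/4.3 = 0
Collecting terms (coefficients in siemens):
  0.8334·V_1 - 0.5556·V_3 = 0.0003
  0.7881·V_3 - 0.5556·V_1 = 0
Determinant D = (0.8334)(0.7881) - (-0.5556)(-0.5556) = 0.3481
V_1 = [(0.0003)(0.7881) - (-0.5556)(0)]/D = 0.0006791 V
V_3 = [(0.8334)(0) - (0.0003)(-0.5556)]/D = 0.0004787 V
I_R3 = (V_1 - V_3)/R3 = (0.0006791 - 0.0004787)/1.8 = 0.0001113 A
|I_R3| = 0.0001113 A

Final answer: |I_R3| = 0.0001113 A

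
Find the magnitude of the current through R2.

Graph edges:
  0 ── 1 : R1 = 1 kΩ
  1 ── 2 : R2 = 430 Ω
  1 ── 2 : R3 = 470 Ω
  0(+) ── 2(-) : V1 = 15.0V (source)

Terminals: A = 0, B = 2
Nodal analysis, taking node 2 as the 0 V reference.
Source V1 fixes V_0 = 15 V.
KCL at each unknown node (sum of currents leaving = 0; resistances in Ω):
  Node 1: (V_1 - 15)/1000 + (V_1 - 0)/430 + (V_1 - 0)/470 = 0
Collecting terms: 0.005453 × V_1 = 0.015  =>  V_1 = 2.751 V
I_R2 = (V_1 - V_2)/R2 = (2.751 - 0)/430 = 0.006397 A
|I_R2| = 0.006397 A

Final answer: |I_R2| = 0.006397 A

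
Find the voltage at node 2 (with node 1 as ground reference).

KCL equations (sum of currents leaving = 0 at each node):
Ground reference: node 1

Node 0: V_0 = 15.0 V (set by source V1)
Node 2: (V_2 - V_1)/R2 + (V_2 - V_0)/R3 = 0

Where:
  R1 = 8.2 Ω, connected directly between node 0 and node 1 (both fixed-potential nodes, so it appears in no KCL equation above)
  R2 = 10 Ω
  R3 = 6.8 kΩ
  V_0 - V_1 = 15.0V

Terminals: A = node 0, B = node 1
Nodal analysis, taking node 1 as the 0 V reference.
Source V1 fixes V_0 = 15 V.
KCL at each unknown node (sum of currents leaving = 0; resistances in Ω):
  Node 2: (V_2 - 0)/10 + (V_2 - 15)/6800 = 0
Collecting terms: 0.1001 × V_2 = 0.002206  =>  V_2 = 0.02203 V
The requested potential is V_2 = 0.02203 V.

Final answer: V_2 = 0.02203 V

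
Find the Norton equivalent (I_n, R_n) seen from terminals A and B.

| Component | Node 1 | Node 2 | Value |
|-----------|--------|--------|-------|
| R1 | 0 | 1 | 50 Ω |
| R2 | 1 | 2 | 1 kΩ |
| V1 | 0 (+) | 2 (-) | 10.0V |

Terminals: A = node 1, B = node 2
Find the Thévenin equivalent first; then I_n = V_th/R_th and R_n = R_th.
Step 1 — V_th is the open-circuit voltage V_A - V_B (nothing connected across the terminals).
Nodal analysis, taking node 2 as the 0 V reference.
Source V1 fixes V_0 = 10 V.
KCL at each unknown node (sum of currents leaving = 0; resistances in Ω):
  Node 1: (V_1 - 10)/50 + (V_1 - 0)/1000 = 0
Collecting terms: 0.021 × V_1 = 0.2  =>  V_1 = 9.524 V
V_th = V_1 - V_2 = 9.524 - 0 = 9.524 V
Step 2 — R_th: zero the source — replace V1 by a short circuit (node 2 merges into node 0) — and find the resistance seen between A (node 1) and B (node 0).
Reduce the network between node 1 (A) and node 0 (B) by series/parallel combination:
  Rp1 = R1 ‖ R2 (parallel, both between nodes 0 and 1) = 1/(1/50 + 1/1000) = 47.62 Ω
R_th = 47.62 Ω
I_n = V_th/R_th = 9.524/47.62 = 0.2 A, and R_n = R_th = 47.62 Ω

Final answer: I_n = 0.2 A, R_n = 47.62 Ω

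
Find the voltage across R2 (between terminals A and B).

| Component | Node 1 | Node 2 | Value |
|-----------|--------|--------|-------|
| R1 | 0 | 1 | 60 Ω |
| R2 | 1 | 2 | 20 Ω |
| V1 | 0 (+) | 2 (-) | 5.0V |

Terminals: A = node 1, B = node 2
R1 and R2 are in series across V1 (node 0 → node 1 → node 2), and the output A–B is taken across R2, so this is a voltage divider.
Series current: I = V1/(R1 + R2) = 5/(60 + 20) = 5/80 = 0.0625 A
V_R2 = I × R2 = V1 × R2/(R1 + R2) = 5 × 20/80 = 1.25 V

Final answer: 1.25 V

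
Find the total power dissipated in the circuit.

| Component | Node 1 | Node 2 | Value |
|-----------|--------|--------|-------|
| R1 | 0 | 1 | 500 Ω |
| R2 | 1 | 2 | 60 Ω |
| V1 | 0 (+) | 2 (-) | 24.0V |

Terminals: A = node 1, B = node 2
Nodal analysis, taking node 2 as the 0 V reference.
Source V1 fixes V_0 = 24 V.
KCL at each unknown node (sum of currents leaving = 0; resistances in Ω):
  Node 1: (V_1 - 24)/500 + (V_1 - 0)/60 = 0
Collecting terms: 0.01867 × V_1 = 0.048  =>  V_1 = 2.571 V
Power in each resistor, P = (ΔV)²/R:
  P_R1 = (24 - 2.571)²/500 = 0.9184 W
  P_R2 = (2.571 - 0)²/60 = 0.1102 W
P_total = P_R1 + P_R2 = 1.029 W

Final answer: 1.029 W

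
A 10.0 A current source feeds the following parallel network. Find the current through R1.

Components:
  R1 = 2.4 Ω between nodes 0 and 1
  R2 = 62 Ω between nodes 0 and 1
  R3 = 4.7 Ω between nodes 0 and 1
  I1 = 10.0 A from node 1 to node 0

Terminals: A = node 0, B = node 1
All resistors sit directly between nodes 0 and 1, so they are in parallel and share one voltage V; the full source current 10 A splits among them.
1/R_par = 1/2.4 + 1/62 + 1/4.7 = 0.6456 S  =>  R_par = 1.549 Ω
V = I × R_par = 10 × 1.549 = 15.49 V
I_R1 = V/R1 = 15.49/2.4 = 6.454 A

Final answer: 6.454 A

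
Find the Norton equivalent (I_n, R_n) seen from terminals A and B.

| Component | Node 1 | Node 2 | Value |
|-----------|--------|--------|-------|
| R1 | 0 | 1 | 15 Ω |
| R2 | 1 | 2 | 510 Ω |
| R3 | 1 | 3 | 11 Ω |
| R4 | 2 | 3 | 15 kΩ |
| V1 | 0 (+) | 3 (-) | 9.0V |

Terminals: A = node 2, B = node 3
Find the Thévenin equivalent first; then I_n = V_th/R_th and R_n = R_th.
Step 1 — V_th is the open-circuit voltage V_A - V_B (nothing connected across the terminals).
Nodal analysis, taking node 3 as the 0 V reference.
Source V1 fixes V_0 = 9 V.
KCL at each unknown node (sum of currents leaving = 0; resistances in Ω):
  Node 1: (V_1 - 9)/15 + (V_1 - V_2)/510 + (V_1 - 0)/11 = 0
  Node 2: (V_2 - V_1)/510 + (V_2 - 0)/15000 = 0
Collecting terms (coefficients in siemens):
  0.1595·V_1 - 0.001961·V_2 = 0.6
  0.002027·V_2 - 0.001961·V_1 = 0
Determinant D = (0.1595)(0.002027) - (-0.001961)(-0.001961) = 0.0003196
V_1 = [(0.6)(0.002027) - (-0.001961)(0)]/D = 3.806 V
V_2 = [(0.1595)(0) - (0.6)(-0.001961)]/D = 3.681 V
V_th = V_2 - V_3 = 3.681 - 0 = 3.681 V
Step 2 — R_th: zero the source — replace V1 by a short circuit (node 3 merges into node 0) — and find the resistance seen between A (node 2) and B (node 0).
Reduce the network between node 2 (A) and node 0 (B) by series/parallel combination:
  Rp1 = R1 ‖ R3 (parallel, both between nodes 0 and 1) = 1/(1/15 + 1/11) = 6.346 Ω
  Rs1 = R2 + Rp1 (series, joined only at node 1) = 510 + 6.346 = 516.3 Ω
  Rp2 = R4 ‖ Rs1 (parallel, both between nodes 0 and 2) = 1/(1/15000 + 1/516.3) = 499.2 Ω
R_th = 499.2 Ω
I_n = V_th/R_th = 3.681/499.2 = 0.007374 A, and R_n = R_th = 499.2 Ω

Final answer: I_n = 0.007374 A, R_n = 499.2 Ω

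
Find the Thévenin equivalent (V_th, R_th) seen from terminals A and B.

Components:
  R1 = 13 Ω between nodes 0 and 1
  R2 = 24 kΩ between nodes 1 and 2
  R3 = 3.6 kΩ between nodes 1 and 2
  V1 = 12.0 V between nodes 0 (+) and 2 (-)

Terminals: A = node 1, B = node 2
Step 1 — V_th is the open-circuit voltage V_A - V_B (nothing connected across the terminals).
Nodal analysis, taking node 2 as the 0 V reference.
Source V1 fixes V_0 = 12 V.
KCL at each unknown node (sum of currents leaving = 0; resistances in Ω):
  Node 1: (V_1 - 12)/13 + (V_1 - 0)/24000 + (V_1 - 0)/3600 = 0
Collecting terms: 0.07724 × V_1 = 0.9231  =>  V_1 = 11.95 V
V_th = V_1 - V_2 = 11.95 - 0 = 11.95 V
Step 2 — R_th: zero the source — replace V1 by a short circuit (node 2 merges into node 0) — and find the resistance seen between A (node 1) and B (node 0).
Reduce the network between node 1 (A) and node 0 (B) by series/parallel combination:
  Rp1 = R1 ‖ R2 ‖ R3 (parallel, all between nodes 0 and 1) = 1/(1/13 + 1/24000 + 1/3600) = 12.95 Ω
R_th = 12.95 Ω

Final answer: V_th = 11.95 V, R_th = 12.95 Ω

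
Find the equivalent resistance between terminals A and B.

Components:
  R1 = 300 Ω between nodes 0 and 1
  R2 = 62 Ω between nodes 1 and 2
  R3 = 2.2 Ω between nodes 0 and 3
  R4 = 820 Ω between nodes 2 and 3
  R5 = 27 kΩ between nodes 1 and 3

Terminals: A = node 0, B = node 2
The network is not a plain series/parallel combination. Inject a 1 A test current into terminal A (node 0) and return it from terminal B (node 2); then R_eq = V_A / (1 A).
Nodal analysis, taking node 2 as the 0 V reference.
Current source I_test pushes 1 A into node 0 and draws it out of node 2.
KCL at each unknown node (sum of currents leaving = 0; resistances in Ω):
  Node 0: (V_0 - V_1)/300 + (V_0 - V_3)/2.2 - 1 = 0
  Node 1: (V_1 - V_0)/300 + (V_1 - 0)/62 + (V_1 - V_3)/27000 = 0
  Node 3: (V_3 - V_0)/2.2 + (V_3 - V_1)/27000 + (V_3 - 0)/820 = 0
Collecting terms (coefficients in siemens):
  0.4579·V_0 - 0.003333·V_1 - 0.4545·V_3 = 1
  0.0195·V_1 - 0.003333·V_0 - 0.00003704·V_3 = 0
  0.4558·V_3 - 0.4545·V_0 - 0.00003704·V_1 = 0
Solving these 3 simultaneous equations (Gaussian elimination) gives:
  V_0 = 249.8 V, V_1 = 43.17 V, V_3 = 249.1 V
R_eq = V_0 / 1 A = 249.8 Ω

Final answer: 249.8 Ω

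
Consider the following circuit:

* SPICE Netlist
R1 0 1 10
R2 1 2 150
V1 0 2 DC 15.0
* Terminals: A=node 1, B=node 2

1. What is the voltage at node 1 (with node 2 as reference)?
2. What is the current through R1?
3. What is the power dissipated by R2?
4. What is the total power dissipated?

Nodal analysis, taking node 2 as the 0 V reference.
Source V1 fixes V_0 = 15 V.
KCL at each unknown node (sum of currents leaving = 0; resistances in Ω):
  Node 1: (V_1 - 15)/10 + (V_1 - 0)/150 = 0
Collecting terms: 0.1067 × V_1 = 1.5  =>  V_1 = 14.06 V
Part 1:
  Read off the nodal solution: V_1 = 14.06 V
Part 2:
  I_R1 = (V_0 - V_1)/R1 = (15 - 14.06)/10 = 0.09375 A
  Magnitude: I_R1 = 0.09375 A
Part 3:
  I_R2 = (V_1 - V_2)/R2 = (14.06 - 0)/150 = 0.09375 A
  P_R2 = I_R2² × R2 = (0.09375)² × 150 = 1.318 W
Part 4:
  Power in each resistor, P = (ΔV)²/R:
    P_R1 = (15 - 14.06)²/10 = 0.08789 W
    P_R2 = (14.06 - 0)²/150 = 1.318 W
  P_total = P_R1 + P_R2 = 1.406 W

Final answers:
1. V_1 = 14.06 V
2. I_R1 = 0.09375 A
3. P_R2 = 1.318 W
4. P_total = 1.406 W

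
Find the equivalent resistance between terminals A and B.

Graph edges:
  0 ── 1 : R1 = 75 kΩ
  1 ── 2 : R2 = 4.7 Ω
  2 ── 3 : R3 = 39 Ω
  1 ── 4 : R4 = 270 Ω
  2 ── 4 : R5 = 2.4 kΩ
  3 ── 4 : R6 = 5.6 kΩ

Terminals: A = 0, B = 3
The network is not a plain series/parallel combination. Inject a 1 A test current into terminal A (node 0) and return it from terminal B (node 3); then R_eq = V_A / (1 A).
Nodal analysis, taking node 3 as the 0 V reference.
Current source I_test pushes 1 A into node 0 and draws it out of node 3.
KCL at each unknown node (sum of currents leaving = 0; resistances in Ω):
  Node 0: (V_0 - V_1)/75000 - 1 = 0
  Node 1: (V_1 - V_0)/75000 + (V_1 - V_2)/4.7 + (V_1 - V_4)/270 = 0
  Node 2: (V_2 - V_1)/4.7 + (V_2 - 0)/39 + (V_2 - V_4)/2400 = 0
  Node 4: (V_4 - V_1)/270 + (V_4 - V_2)/2400 + (V_4 - 0)/5600 = 0
Collecting terms (coefficients in siemens):
  0.00001333·V_0 - 0.00001333·V_1 = 1
  0.2165·V_1 - 0.00001333·V_0 - 0.2128·V_2 - 0.003704·V_4 = 0
  0.2388·V_2 - 0.2128·V_1 - 0.0004167·V_4 = 0
  0.004299·V_4 - 0.003704·V_1 - 0.0004167·V_2 = 0
Solving these 4 simultaneous equations (Gaussian elimination) gives:
  V_0 = 75040 V, V_1 = 43.37 V, V_2 = 38.71 V, V_4 = 41.12 V
R_eq = V_0 / 1 A = 75040 Ω = 75.04 kΩ

Final answer: 75.04 kΩ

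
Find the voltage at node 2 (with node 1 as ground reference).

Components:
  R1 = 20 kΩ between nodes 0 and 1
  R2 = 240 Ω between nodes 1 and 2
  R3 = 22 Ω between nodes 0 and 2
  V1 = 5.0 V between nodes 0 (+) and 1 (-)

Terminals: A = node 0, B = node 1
Nodal analysis, taking node 1 as the 0 V reference.
Source V1 fixes V_0 = 5 V.
KCL at each unknown node (sum of currents leaving = 0; resistances in Ω):
  Node 2: (V_2 - 0)/240 + (V_2 - 5)/22 = 0
Collecting terms: 0.04962 × V_2 = 0.2273  =>  V_2 = 4.58 V
The requested potential is V_2 = 4.58 V.

Final answer: V_2 = 4.58 V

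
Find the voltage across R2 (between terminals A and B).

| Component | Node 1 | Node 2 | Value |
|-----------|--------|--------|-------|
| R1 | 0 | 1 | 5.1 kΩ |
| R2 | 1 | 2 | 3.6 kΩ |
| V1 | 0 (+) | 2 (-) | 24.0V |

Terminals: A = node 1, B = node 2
R1 and R2 are in series across V1 (node 0 → node 1 → node 2), and the output A–B is taken across R2, so this is a voltage divider.
Series current: I = V1/(R1 + R2) = 24/(5100 + 3600) = 24/8700 = 0.002759 A
V_R2 = I × R2 = V1 × R2/(R1 + R2) = 24 × 3600/8700 = 9.931 V

Final answer: 9.931 V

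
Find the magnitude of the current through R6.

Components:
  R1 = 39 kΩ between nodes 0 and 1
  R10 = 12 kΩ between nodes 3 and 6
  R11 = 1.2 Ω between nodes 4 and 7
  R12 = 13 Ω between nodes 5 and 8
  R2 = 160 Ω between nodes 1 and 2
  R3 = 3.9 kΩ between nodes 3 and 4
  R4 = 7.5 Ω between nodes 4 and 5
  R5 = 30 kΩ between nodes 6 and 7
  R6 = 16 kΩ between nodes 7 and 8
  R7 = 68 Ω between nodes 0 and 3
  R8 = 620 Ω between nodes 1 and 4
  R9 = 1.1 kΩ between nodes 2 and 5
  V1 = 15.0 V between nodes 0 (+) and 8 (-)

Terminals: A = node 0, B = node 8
Nodal analysis, taking node 8 as the 0 V reference.
Source V1 fixes V_0 = 15 V.
KCL at each unknown node (sum of currents leaving = 0; resistances in Ω):
  Node 1: (V_1 - 15)/39000 + (V_1 - V_2)/160 + (V_1 - V_4)/620 = 0
  Node 2: (V_2 - V_1)/160 + (V_2 - V_5)/1100 = 0
  Node 3: (V_3 - V_4)/3900 + (V_3 - 15)/68 + (V_3 - V_6)/12000 = 0
  Node 4: (V_4 - V_3)/3900 + (V_4 - V_5)/7.5 + (V_4 - V_1)/620 + (V_4 - V_7)/1.2 = 0
  Node 5: (V_5 - V_4)/7.5 + (V_5 - V_2)/1100 + (V_5 - 0)/13 = 0
  Node 6: (V_6 - V_7)/30000 + (V_6 - V_3)/12000 = 0
  Node 7: (V_7 - V_6)/30000 + (V_7 - 0)/16000 + (V_7 - V_4)/1.2 = 0
Collecting terms (coefficients in siemens):
  0.007889·V_1 - 0.00625·V_2 - 0.001613·V_4 = 0.0003846
  0.007159·V_2 - 0.00625·V_1 - 0.0009091·V_5 = 0
  0.01505·V_3 - 0.0002564·V_4 - 0.00008333·V_6 = 0.2206
  0.9685·V_4 - 0.001613·V_1 - 0.0002564·V_3 - 0.1333·V_5 - 0.8333·V_7 = 0
  0.2112·V_5 - 0.0009091·V_2 - 0.1333·V_4 = 0
  0.0001167·V_6 - 0.00008333·V_3 - 0.00003333·V_7 = 0
  0.8334·V_7 - 0.8333·V_4 - 0.00003333·V_6 = 0
Solving these 7 simultaneous equations (Gaussian elimination) gives:
  V_1 = 0.2372 V, V_2 = 0.2145 V, V_3 = 14.72 V, V_4 = 0.09062 V
  V_5 = 0.05814 V, V_6 = 10.54 V, V_7 = 0.09103 V
I_R6 = (V_7 - V_8)/R6 = (0.09103 - 0)/16000 = 0.00000569 A
|I_R6| = 0.00000569 A

Final answer: |I_R6| = 5.69e-06 A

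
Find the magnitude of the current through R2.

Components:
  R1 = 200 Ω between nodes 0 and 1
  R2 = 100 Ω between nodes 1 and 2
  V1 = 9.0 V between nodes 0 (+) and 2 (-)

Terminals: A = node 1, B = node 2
Nodal analysis, taking node 2 as the 0 V reference.
Source V1 fixes V_0 = 9 V.
KCL at each unknown node (sum of currents leaving = 0; resistances in Ω):
  Node 1: (V_1 - 9)/200 + (V_1 - 0)/100 = 0
Collecting terms: 0.015 × V_1 = 0.045  =>  V_1 = 3 V
I_R2 = (V_1 - V_2)/R2 = (3 - 0)/100 = 0.03 A
|I_R2| = 0.03 A

Final answer: |I_R2| = 0.03 A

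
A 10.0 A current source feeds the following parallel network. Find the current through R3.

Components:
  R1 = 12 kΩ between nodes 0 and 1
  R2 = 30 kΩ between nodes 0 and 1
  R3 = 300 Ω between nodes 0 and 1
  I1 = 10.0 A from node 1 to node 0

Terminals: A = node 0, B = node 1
All resistors sit directly between nodes 0 and 1, so they are in parallel and share one voltage V; the full source current 10 A splits among them.
1/R_par = 1/12000 + 1/30000 + 1/300 = 0.00345 S  =>  R_par = 289.9 Ω
V = I × R_par = 10 × 289.9 = 2899 V
I_R3 = V/R3 = 2899/300 = 9.662 A

Final answer: 9.662 A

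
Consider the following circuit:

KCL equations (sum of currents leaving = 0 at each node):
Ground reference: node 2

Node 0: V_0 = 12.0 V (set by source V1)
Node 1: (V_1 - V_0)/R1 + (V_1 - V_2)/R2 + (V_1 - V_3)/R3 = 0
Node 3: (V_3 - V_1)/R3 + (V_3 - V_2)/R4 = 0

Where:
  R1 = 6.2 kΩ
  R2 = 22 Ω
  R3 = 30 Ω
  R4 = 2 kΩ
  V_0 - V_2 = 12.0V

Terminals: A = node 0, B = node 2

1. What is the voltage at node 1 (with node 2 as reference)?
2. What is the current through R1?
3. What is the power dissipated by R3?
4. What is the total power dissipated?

Nodal analysis, taking node 2 as the 0 V reference.
Source V1 fixes V_0 = 12 V.
KCL at each unknown node (sum of currents leaving = 0; resistances in Ω):
  Node 1: (V_1 - 12)/6200 + (V_1 - 0)/22 + (V_1 - V_3)/30 = 0
  Node 3: (V_3 - V_1)/30 + (V_3 - 0)/2000 = 0
Collecting terms (coefficients in siemens):
  0.07895·V_1 - 0.03333·V_3 = 0.001935
  0.03383·V_3 - 0.03333·V_1 = 0
Determinant D = (0.07895)(0.03383) - (-0.03333)(-0.03333) = 0.00156
V_1 = [(0.001935)(0.03383) - (-0.03333)(0)]/D = 0.04198 V
V_3 = [(0.07895)(0) - (0.001935)(-0.03333)]/D = 0.04136 V
Part 1:
  Read off the nodal solution: V_1 = 0.04198 V
Part 2:
  I_R1 = (V_0 - V_1)/R1 = (12 - 0.04198)/6200 = 0.001929 A
  Magnitude: I_R1 = 0.001929 A
Part 3:
  I_R3 = (V_1 - V_3)/R3 = (0.04198 - 0.04136)/30 = 0.00002068 A
  P_R3 = I_R3² × R3 = (0.00002068)² × 30 = 0.00000001283 W
Part 4:
  Power in each resistor, P = (ΔV)²/R:
    P_R1 = (12 - 0.04198)²/6200 = 0.02306 W
    P_R2 = (0.04198 - 0)²/22 = 0.00008009 W
    P_R3 = (0.04198 - 0.04136)²/30 = 0.00000001283 W
    P_R4 = (0 - 0.04136)²/2000 = 0.0000008552 W
  P_total = P_R1 + P_R2 + P_R3 + P_R4 = 0.02314 W

Final answers:
1. V_1 = 0.04198 V
2. I_R1 = 0.001929 A
3. P_R3 = 1.283e-08 W
4. P_total = 0.02314 W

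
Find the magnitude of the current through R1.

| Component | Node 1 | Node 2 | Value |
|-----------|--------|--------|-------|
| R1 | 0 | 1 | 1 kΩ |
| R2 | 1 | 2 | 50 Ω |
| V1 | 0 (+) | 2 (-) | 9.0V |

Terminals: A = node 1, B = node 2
Nodal analysis, taking node 2 as the 0 V reference.
Source V1 fixes V_0 = 9 V.
KCL at each unknown node (sum of currents leaving = 0; resistances in Ω):
  Node 1: (V_1 - 9)/1000 + (V_1 - 0)/50 = 0
Collecting terms: 0.021 × V_1 = 0.009  =>  V_1 = 0.4286 V
I_R1 = (V_0 - V_1)/R1 = (9 - 0.4286)/1000 = 0.008571 A
|I_R1| = 0.008571 A

Final answer: |I_R1| = 0.008571 A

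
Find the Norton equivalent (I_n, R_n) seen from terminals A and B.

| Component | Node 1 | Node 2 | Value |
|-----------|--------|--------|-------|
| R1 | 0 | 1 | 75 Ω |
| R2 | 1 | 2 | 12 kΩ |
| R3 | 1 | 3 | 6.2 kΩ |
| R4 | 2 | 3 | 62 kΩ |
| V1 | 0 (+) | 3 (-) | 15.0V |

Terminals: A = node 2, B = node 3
Find the Thévenin equivalent first; then I_n = V_th/R_th and R_n = R_th.
Step 1 — V_th is the open-circuit voltage V_A - V_B (nothing connected across the terminals).
Nodal analysis, taking node 3 as the 0 V reference.
Source V1 fixes V_0 = 15 V.
KCL at each unknown node (sum of currents leaving = 0; resistances in Ω):
  Node 1: (V_1 - 15)/75 + (V_1 - V_2)/12000 + (V_1 - 0)/6200 = 0
  Node 2: (V_2 - V_1)/12000 + (V_2 - 0)/62000 = 0
Collecting terms (coefficients in siemens):
  0.01358·V_1 - 0.00008333·V_2 = 0.2
  0.00009946·V_2 - 0.00008333·V_1 = 0
Determinant D = (0.01358)(0.00009946) - (-0.00008333)(-0.00008333) = 0.000001344
V_1 = [(0.2)(0.00009946) - (-0.00008333)(0)]/D = 14.81 V
V_2 = [(0.01358)(0) - (0.2)(-0.00008333)]/D = 12.4 V
V_th = V_2 - V_3 = 12.4 - 0 = 12.4 V
Step 2 — R_th: zero the source — replace V1 by a short circuit (node 3 merges into node 0) — and find the resistance seen between A (node 2) and B (node 0).
Reduce the network between node 2 (A) and node 0 (B) by series/parallel combination:
  Rp1 = R1 ‖ R3 (parallel, both between nodes 0 and 1) = 1/(1/75 + 1/6200) = 74.1 Ω
  Rs1 = R2 + Rp1 (series, joined only at node 1) = 12000 + 74.1 = 12070 Ω
  Rp2 = R4 ‖ Rs1 (parallel, both between nodes 0 and 2) = 1/(1/62000 + 1/12070) = 10110 Ω
R_th = 10.11 kΩ
I_n = V_th/R_th = 12.4/10110 = 0.001227 A, and R_n = R_th = 10.11 kΩ

Final answer: I_n = 0.001227 A, R_n = 10.11 kΩ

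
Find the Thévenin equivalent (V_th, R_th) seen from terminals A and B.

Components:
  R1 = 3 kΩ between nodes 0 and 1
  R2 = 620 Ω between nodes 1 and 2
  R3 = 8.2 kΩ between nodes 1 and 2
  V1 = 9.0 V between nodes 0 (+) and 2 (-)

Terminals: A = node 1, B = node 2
Step 1 — V_th is the open-circuit voltage V_A - V_B (nothing connected across the terminals).
Nodal analysis, taking node 2 as the 0 V reference.
Source V1 fixes V_0 = 9 V.
KCL at each unknown node (sum of currents leaving = 0; resistances in Ω):
  Node 1: (V_1 - 9)/3000 + (V_1 - 0)/620 + (V_1 - 0)/8200 = 0
Collecting terms: 0.002068 × V_1 = 0.003  =>  V_1 = 1.451 V
V_th = V_1 - V_2 = 1.451 - 0 = 1.451 V
Step 2 — R_th: zero the source — replace V1 by a short circuit (node 2 merges into node 0) — and find the resistance seen between A (node 1) and B (node 0).
Reduce the network between node 1 (A) and node 0 (B) by series/parallel combination:
  Rp1 = R1 ‖ R2 ‖ R3 (parallel, all between nodes 0 and 1) = 1/(1/3000 + 1/620 + 1/8200) = 483.5 Ω
R_th = 483.5 Ω

Final answer: V_th = 1.451 V, R_th = 483.5 Ω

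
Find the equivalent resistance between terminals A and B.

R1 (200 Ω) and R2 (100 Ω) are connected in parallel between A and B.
Reduce the network between node 0 (A) and node 1 (B) by series/parallel combination:
  Rp1 = R1 ‖ R2 (parallel, both between nodes 0 and 1) = 1/(1/200 + 1/100) = 66.67 Ω
R_eq = 66.67 Ω

Final answer: 66.67 Ω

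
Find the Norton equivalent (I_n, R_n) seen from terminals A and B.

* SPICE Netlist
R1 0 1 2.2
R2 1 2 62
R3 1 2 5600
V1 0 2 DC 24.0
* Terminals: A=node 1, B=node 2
Find the Thévenin equivalent first; then I_n = V_th/R_th and R_n = R_th.
Step 1 — V_th is the open-circuit voltage V_A - V_B (nothing connected across the terminals).
Nodal analysis, taking node 2 as the 0 V reference.
Source V1 fixes V_0 = 24 V.
KCL at each unknown node (sum of currents leaving = 0; resistances in Ω):
  Node 1: (V_1 - 24)/2.2 + (V_1 - 0)/62 + (V_1 - 0)/5600 = 0
Collecting terms: 0.4709 × V_1 = 10.91  =>  V_1 = 23.17 V
V_th = V_1 - V_2 = 23.17 - 0 = 23.17 V
Step 2 — R_th: zero the source — replace V1 by a short circuit (node 2 merges into node 0) — and find the resistance seen between A (node 1) and B (node 0).
Reduce the network between node 1 (A) and node 0 (B) by series/parallel combination:
  Rp1 = R1 ‖ R2 ‖ R3 (parallel, all between nodes 0 and 1) = 1/(1/2.2 + 1/62 + 1/5600) = 2.124 Ω
R_th = 2.124 Ω
I_n = V_th/R_th = 23.17/2.124 = 10.91 A, and R_n = R_th = 2.124 Ω

Final answer: I_n = 10.91 A, R_n = 2.124 Ω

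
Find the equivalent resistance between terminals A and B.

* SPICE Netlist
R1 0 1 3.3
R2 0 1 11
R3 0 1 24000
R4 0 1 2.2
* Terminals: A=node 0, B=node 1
Reduce the network between node 0 (A) and node 1 (B) by series/parallel combination:
  Rp1 = R1 ‖ R2 ‖ R3 ‖ R4 (parallel, all between nodes 0 and 1) = 1/(1/3.3 + 1/11 + 1/24000 + 1/2.2) = 1.179 Ω
R_eq = 1.179 Ω

Final answer: 1.179 Ω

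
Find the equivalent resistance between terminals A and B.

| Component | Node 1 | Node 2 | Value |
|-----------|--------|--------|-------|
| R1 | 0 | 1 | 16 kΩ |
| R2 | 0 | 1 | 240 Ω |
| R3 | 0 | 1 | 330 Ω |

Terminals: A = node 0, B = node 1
Reduce the network between node 0 (A) and node 1 (B) by series/parallel combination:
  Rp1 = R1 ‖ R2 ‖ R3 (parallel, all between nodes 0 and 1) = 1/(1/16000 + 1/240 + 1/330) = 137.8 Ω
R_eq = 137.8 Ω

Final answer: 137.8 Ω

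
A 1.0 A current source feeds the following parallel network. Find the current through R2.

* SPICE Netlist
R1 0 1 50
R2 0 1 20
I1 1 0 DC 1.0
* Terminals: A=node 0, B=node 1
All resistors sit directly between nodes 0 and 1, so they are in parallel and share one voltage V; the full source current 1 A splits among them.
1/R_par = 1/50 + 1/20 = 0.07 S  =>  R_par = 14.29 Ω
V = I × R_par = 1 × 14.29 = 14.29 V
I_R2 = V/R2 = 14.29/20 = 0.7143 A

Final answer: 0.7143 A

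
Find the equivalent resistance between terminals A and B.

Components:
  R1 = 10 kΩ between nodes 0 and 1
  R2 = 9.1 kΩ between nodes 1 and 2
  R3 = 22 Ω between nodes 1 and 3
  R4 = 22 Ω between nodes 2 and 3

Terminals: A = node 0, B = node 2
Reduce the network between node 0 (A) and node 2 (B) by series/parallel combination:
  Rs1 = R3 + R4 (series, joined only at node 3) = 22 + 22 = 44 Ω
  Rp1 = R2 ‖ Rs1 (parallel, both between nodes 1 and 2) = 1/(1/9100 + 1/44) = 43.79 Ω
  Rs2 = R1 + Rp1 (series, joined only at node 1) = 10000 + 43.79 = 10040 Ω
R_eq = 10.04 kΩ

Final answer: 10.04 kΩ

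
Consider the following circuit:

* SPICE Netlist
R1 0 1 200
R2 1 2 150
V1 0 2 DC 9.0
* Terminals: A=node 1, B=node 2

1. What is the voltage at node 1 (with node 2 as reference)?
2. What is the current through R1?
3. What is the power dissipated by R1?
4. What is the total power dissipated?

Nodal analysis, taking node 2 as the 0 V reference.
Source V1 fixes V_0 = 9 V.
KCL at each unknown node (sum of currents leaving = 0; resistances in Ω):
  Node 1: (V_1 - 9)/200 + (V_1 - 0)/150 = 0
Collecting terms: 0.01167 × V_1 = 0.045  =>  V_1 = 3.857 V
Part 1:
  Read off the nodal solution: V_1 = 3.857 V
Part 2:
  I_R1 = (V_0 - V_1)/R1 = (9 - 3.857)/200 = 0.02571 A
  Magnitude: I_R1 = 0.02571 A
Part 3:
  I_R1 = (V_0 - V_1)/R1 = (9 - 3.857)/200 = 0.02571 A
  P_R1 = I_R1² × R1 = (0.02571)² × 200 = 0.1322 W
Part 4:
  Power in each resistor, P = (ΔV)²/R:
    P_R1 = (9 - 3.857)²/200 = 0.1322 W
    P_R2 = (3.857 - 0)²/150 = 0.09918 W
  P_total = P_R1 + P_R2 = 0.2314 W

Final answers:
1. V_1 = 3.857 V
2. I_R1 = 0.02571 A
3. P_R1 = 0.1322 W
4. P_total = 0.2314 W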